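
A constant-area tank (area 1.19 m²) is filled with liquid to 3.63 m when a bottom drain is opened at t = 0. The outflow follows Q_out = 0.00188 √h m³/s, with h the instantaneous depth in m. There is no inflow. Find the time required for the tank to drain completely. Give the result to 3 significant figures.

Volume balance on the tank: A dh/dt = −0.00188 √h.
∫ h^(−1/2) dh = −(0.00188/A) ∫ dt, giving 2√h = 2√h₀ − (0.00188/A) t.
Set h = 0: 2√h₀ = (0.00188/A) t_empty ⇒ t_empty = 2A√h₀/0.00188.
t_empty = 2·1.19·√3.63/0.00188 = 2.3800·1.9053/0.00188 = 2412.0 s.

2410 s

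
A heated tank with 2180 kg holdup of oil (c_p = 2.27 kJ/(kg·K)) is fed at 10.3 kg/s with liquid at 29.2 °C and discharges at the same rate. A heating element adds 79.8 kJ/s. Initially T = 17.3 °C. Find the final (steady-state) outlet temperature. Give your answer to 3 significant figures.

32.6 °C

Unsteady energy balance on the tank contents: M c_p dT/dt = ṁ c_p (T_in − T) + 79.8.
At steady state dT/dt = 0 ⇒ T_ss = T_in + Q̇/(ṁ c_p) = 29.2 + 79.8/(10.3·2.27) = 32.613 °C.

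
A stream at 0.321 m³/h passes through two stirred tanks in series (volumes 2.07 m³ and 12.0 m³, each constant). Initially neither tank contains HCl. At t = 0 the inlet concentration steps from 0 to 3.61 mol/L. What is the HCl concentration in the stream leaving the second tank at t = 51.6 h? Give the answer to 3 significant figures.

Species balance on tank i: dCᵢ/dt = (Cᵢ₋₁ − Cᵢ)/τᵢ with τᵢ = Vᵢ/Q.
τ₁ = 2.07/0.321 = 6.4486 h; τ₂ = 12.0/0.321 = 37.383 h.
Tank 1: C₁ = C_in(1 − e^(−t/τ₁)). Tank 2 (τ₁ ≠ τ₂): C₂ = C_in[1 − (τ₁ e^(−t/τ₁) − τ₂ e^(−t/τ₂))/(τ₁ − τ₂)].
At t = 51.6: e^(−t/τ₁) = 0.00033488, e^(−t/τ₂) = 0.25150.
C₂ = 3.61·[1 − (6.4486·0.00033488 − 37.383·0.25150)/(-30.935)] = 3.61·0.69614 = 2.5131 mol/L.

2.51 mol/L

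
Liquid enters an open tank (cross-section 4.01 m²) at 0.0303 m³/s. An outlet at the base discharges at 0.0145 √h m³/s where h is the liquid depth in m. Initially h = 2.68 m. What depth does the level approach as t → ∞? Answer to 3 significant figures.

4.37 m

Unsteady balance on liquid volume: A dh/dt = Q_in − 0.0145 √h. At steady state dh/dt = 0:
Q_in = 0.0145 √h_ss ⇒ √h_ss = 0.0303/0.0145 = 2.0897.
h_ss = 2.0897² = 4.3667 m. (Since h₀ = 2.68 m < h_ss, the level will rise toward this value.)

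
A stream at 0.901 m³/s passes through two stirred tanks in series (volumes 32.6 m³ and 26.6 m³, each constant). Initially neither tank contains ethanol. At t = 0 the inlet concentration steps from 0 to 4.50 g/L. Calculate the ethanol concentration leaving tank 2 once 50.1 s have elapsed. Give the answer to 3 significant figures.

Time constants: τᵢ = Vᵢ/Q for each well-mixed tank.
τ₁ = 32.6/0.901 = 36.182 s; τ₂ = 26.6/0.901 = 29.523 s.
Tank 1: C₁ = C_in(1 − e^(−t/τ₁)). Tank 2 (τ₁ ≠ τ₂): C₂ = C_in[1 − (τ₁ e^(−t/τ₁) − τ₂ e^(−t/τ₂))/(τ₁ − τ₂)].
At t = 50.1: e^(−t/τ₁) = 0.25041, e^(−t/τ₂) = 0.18323.
C₂ = 4.50·[1 − (36.182·0.25041 − 29.523·0.18323)/(6.6593)] = 4.50·0.45179 = 2.0330 g/L.

2.03 g/L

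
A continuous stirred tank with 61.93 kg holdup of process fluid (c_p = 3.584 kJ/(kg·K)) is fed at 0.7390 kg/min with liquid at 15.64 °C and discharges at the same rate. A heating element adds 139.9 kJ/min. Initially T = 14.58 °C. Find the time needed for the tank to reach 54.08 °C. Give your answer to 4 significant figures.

110.7 min

M c_p dT/dt = ṁ c_p (T_in − T) + Q̇.
τ = M/ṁ = 83.8024 min; T_ss = T_in + Q̇/(ṁ c_p) = 68.4608 °C.
T(t) = T_ss + (T₀ − T_ss) e^(−t/τ). Set T = 54.08:
e^(−t/τ) = (54.08 − 68.4608)/(14.58 − 68.4608) = 0.266901
t = −83.8024 · ln(0.266901) = 110.693 min.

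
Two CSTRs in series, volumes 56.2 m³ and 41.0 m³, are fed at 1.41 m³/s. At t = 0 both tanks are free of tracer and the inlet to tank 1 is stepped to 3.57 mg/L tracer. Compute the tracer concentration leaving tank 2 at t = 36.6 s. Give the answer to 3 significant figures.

Time constants: τᵢ = Vᵢ/Q for each well-mixed tank.
τ₁ = 56.2/1.41 = 39.858 s; τ₂ = 41.0/1.41 = 29.078 s.
Solving the cascade with C₁(0)=C₂(0)=0 gives C₂(t) = C_in[1 − (τ₁ e^(−t/τ₁) − τ₂ e^(−t/τ₂))/(τ₁ − τ₂)].
At t = 36.6: e^(−t/τ₁) = 0.39921, e^(−t/τ₂) = 0.28403.
C₂ = 3.57·[1 − (39.858·0.39921 − 29.078·0.28403)/(10.780)] = 3.57·0.29008 = 1.0356 mg/L.

1.04 mg/L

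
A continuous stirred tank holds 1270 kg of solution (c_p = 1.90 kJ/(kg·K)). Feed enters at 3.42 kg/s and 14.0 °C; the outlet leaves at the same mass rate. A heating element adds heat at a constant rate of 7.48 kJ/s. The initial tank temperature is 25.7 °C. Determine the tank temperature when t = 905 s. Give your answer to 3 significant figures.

16.1 °C

M c_p dT/dt = ṁ c_p (T_in − T) + Q̇.
Rearrange: dT/dt = (T_ss − T)/τ with τ = M/ṁ = 371.35 s and T_ss = T_in + Q̇/(ṁ c_p) = 15.151 °C.
T approaches T_ss exponentially: T(t) = T_ss + (T₀ − T_ss) e^(−t/τ).
T(905) = 15.151 + (10.549)·e^(−905/371.35) = 15.151 + (10.549)·0.087415 = 16.073 °C.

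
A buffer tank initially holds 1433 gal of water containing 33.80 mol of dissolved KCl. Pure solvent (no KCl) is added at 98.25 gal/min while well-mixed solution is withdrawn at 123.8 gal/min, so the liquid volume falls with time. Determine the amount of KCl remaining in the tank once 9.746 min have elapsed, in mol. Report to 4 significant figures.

13.40 mol

Let m(t) be the amount of KCl. Volume: V(t) = V₀ + (Q_in − Q_out) t = 1433 − 25.5500 t; V(9.746) = 1183.99 gal.
Solute balance: dm/dt = 0 − Q_out C = −Q_out m/V(t).
dm/m = −Q_out dt/(V₀ − 25.5500 t); integrating gives ln(m/m₀) = −(Q_out/(Q_in−Q_out)) ln(V/V₀).
m = m₀ (V₀/V)^(Q_out/(Q_in−Q_out)) = 33.80 × (1433/1183.99)^(-4.84540) = 13.4042 mol.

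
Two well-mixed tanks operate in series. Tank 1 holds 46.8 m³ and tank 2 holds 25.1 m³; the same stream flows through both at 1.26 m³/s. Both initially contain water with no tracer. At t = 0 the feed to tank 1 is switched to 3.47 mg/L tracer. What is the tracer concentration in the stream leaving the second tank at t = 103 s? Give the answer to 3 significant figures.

3.03 mg/L

Each tank obeys Vᵢ dCᵢ/dt = Q(Cᵢ₋₁ − Cᵢ), so τᵢ = Vᵢ/Q.
τ₁ = 46.8/1.26 = 37.143 s; τ₂ = 25.1/1.26 = 19.921 s.
Solving the cascade with C₁(0)=C₂(0)=0 gives C₂(t) = C_in[1 − (τ₁ e^(−t/τ₁) − τ₂ e^(−t/τ₂))/(τ₁ − τ₂)].
At t = 103: e^(−t/τ₁) = 0.062469, e^(−t/τ₂) = 0.0056816.
C₂ = 3.47·[1 − (37.143·0.062469 − 19.921·0.0056816)/(17.222)] = 3.47·0.87184 = 3.0253 mg/L.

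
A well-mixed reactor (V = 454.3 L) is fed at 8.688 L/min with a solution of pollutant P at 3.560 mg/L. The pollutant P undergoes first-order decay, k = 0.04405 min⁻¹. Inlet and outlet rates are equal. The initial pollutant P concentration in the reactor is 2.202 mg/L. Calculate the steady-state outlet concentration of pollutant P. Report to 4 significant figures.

1.078 mg/L

Species balance: V dC/dt = Q C_in − Q C − k V C.
At steady state: 0 = Q C_in − (Q + kV) C_ss, so C_ss = Q C_in/(Q + kV).
C_ss = 8.688·3.560/(8.688 + 0.04405·454.3) = 30.9293/28.6999 = 1.07768 mg/L.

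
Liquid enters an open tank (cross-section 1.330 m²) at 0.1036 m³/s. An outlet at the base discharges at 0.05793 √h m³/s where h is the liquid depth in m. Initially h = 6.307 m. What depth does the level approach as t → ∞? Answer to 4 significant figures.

3.198 m

A dh/dt = Q_in − 0.05793 √h. Steady state requires inflow = outflow:
Q_in = 0.05793 √h_ss ⇒ √h_ss = 0.1036/0.05793 = 1.78837.
h_ss = 1.78837² = 3.19825 m. (Since h₀ = 6.307 m > h_ss, the level will fall toward this value.)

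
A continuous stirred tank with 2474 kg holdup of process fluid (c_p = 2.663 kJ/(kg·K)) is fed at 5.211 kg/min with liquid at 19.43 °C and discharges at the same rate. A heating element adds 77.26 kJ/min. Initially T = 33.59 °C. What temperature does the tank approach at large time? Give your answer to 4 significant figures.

25.00 °C

M c_p dT/dt = ṁ c_p (T_in − T) + Q̇.
At steady state dT/dt = 0 ⇒ T_ss = T_in + Q̇/(ṁ c_p) = 19.43 + 77.26/(5.211·2.663) = 24.9975 °C.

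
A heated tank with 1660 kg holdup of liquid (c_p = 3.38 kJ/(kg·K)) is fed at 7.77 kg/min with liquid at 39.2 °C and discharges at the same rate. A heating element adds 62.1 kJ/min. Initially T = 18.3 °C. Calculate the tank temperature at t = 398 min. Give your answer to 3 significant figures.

M c_p dT/dt = ṁ c_p (T_in − T) + Q̇.
Rearrange: dT/dt = (T_ss − T)/τ with τ = M/ṁ = 213.64 min and T_ss = T_in + Q̇/(ṁ c_p) = 41.565 °C.
This is linear first-order; T(t) = T_ss + (T₀ − T_ss) e^(−t/τ).
T(398) = 41.565 + (-23.265)·e^(−398/213.64) = 41.565 + (-23.265)·0.15522 = 37.954 °C.

38.0 °C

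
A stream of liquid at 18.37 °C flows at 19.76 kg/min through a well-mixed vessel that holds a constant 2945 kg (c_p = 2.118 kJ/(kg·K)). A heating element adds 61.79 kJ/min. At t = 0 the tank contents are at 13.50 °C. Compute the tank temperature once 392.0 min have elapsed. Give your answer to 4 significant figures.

M c_p dT/dt = ṁ c_p (T_in − T) + Q̇.
Rearrange: dT/dt = (T_ss − T)/τ with τ = M/ṁ = 149.038 min and T_ss = T_in + Q̇/(ṁ c_p) = 19.8464 °C.
Integrating: T(t) = T_ss + (T₀ − T_ss) e^(−t/τ).
T(392.0) = 19.8464 + (-6.34640)·e^(−392.0/149.038) = 19.8464 + (-6.34640)·0.0720645 = 19.3891 °C.

19.39 °C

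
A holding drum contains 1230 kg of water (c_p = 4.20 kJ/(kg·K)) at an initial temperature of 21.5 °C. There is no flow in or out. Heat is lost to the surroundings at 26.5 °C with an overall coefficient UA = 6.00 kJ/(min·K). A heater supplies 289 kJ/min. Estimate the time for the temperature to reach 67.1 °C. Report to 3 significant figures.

Energy balance: M c_p dT/dt = −UA(T − T_amb) + Q̇.
τ = M c_p/UA = 861.00 min; T_ss = T_amb + Q̇/UA = 26.5 + 289/6.00 = 74.667 °C.
T(t) = T_ss + (T₀ − T_ss)e^(−t/τ); set T = 67.1:
t = −τ ln[(T − T_ss)/(T₀ − T_ss)] = −861.00 · ln(0.14232) = 1678.7 min.

1680 min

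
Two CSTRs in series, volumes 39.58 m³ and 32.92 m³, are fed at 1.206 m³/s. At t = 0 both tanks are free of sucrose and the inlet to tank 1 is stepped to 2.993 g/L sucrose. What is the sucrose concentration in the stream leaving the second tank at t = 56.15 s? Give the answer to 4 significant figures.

1.670 g/L

Species balance on tank i: dCᵢ/dt = (Cᵢ₋₁ − Cᵢ)/τᵢ with τᵢ = Vᵢ/Q.
τ₁ = 39.58/1.206 = 32.8192 s; τ₂ = 32.92/1.206 = 27.2968 s.
Solving the cascade with C₁(0)=C₂(0)=0 gives C₂(t) = C_in[1 − (τ₁ e^(−t/τ₁) − τ₂ e^(−t/τ₂))/(τ₁ − τ₂)].
At t = 56.15: e^(−t/τ₁) = 0.180705, e^(−t/τ₂) = 0.127835.
C₂ = 2.993·[1 − (32.8192·0.180705 − 27.2968·0.127835)/(5.52239)] = 2.993·0.557959 = 1.66997 g/L.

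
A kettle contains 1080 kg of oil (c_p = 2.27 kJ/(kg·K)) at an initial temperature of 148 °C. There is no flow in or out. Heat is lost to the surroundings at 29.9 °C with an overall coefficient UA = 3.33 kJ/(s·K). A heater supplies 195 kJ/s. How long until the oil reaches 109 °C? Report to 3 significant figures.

Energy balance: M c_p dT/dt = −UA(T − T_amb) + Q̇.
τ = M c_p/UA = 736.22 s; T_ss = T_amb + Q̇/UA = 29.9 + 195/3.33 = 88.459 °C.
T(t) = T_ss + (T₀ − T_ss)e^(−t/τ); set T = 109:
t = −τ ln[(T − T_ss)/(T₀ − T_ss)] = −736.22 · ln(0.34499) = 783.50 s.

784 s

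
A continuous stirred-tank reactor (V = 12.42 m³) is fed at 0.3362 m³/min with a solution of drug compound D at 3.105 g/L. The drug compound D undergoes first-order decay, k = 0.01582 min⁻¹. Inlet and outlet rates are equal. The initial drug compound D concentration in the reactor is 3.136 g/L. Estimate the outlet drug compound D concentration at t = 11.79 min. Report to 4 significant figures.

Species balance: V dC/dt = Q C_in − Q C − k V C.
dC/dt = (Q/V) C_in − (Q/V + k) C; effective rate a = Q/V + k = 0.0270692 + 0.01582 = 0.0428892 min⁻¹.
C_ss = Q C_in/(Q + kV) = 1.95970 g/L; C(t) = C_ss + (C₀ − C_ss) e^(−a t).
C(11.79) = 1.95970 + (1.17630)·e^(−0.0428892·11.79) = 1.95970 + (1.17630)·0.603105 = 2.66913 g/L.

2.669 g/L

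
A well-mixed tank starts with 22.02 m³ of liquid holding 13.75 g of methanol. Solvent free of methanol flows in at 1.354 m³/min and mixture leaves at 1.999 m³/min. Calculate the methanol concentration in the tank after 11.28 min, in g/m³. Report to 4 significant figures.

0.2690 g/m³

Total volume: dV/dt = Q_in − Q_out = -0.645000 m³/min, so V(t) = 22.02 − 0.645000 t and V(11.28) = 14.7444 m³.
Species balance (pure solvent in): dm/dt = −Q_out · m/V(t).
Separate: dm/m = −Q_out dt/V(t) ⇒ ln(m/m₀) = −(Q_out/(Q_in−Q_out)) ln(V/V₀).
m = m₀ (V₀/V)^(Q_out/(Q_in−Q_out)) = 13.75 × (22.02/14.7444)^(-3.09922) = 3.96687 g.
C = m/V = 3.96687/14.7444 = 0.269043 g/m³.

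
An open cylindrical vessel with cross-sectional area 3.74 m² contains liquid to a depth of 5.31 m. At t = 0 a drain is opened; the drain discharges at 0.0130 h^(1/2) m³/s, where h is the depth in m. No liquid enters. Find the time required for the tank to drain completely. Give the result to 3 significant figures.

1330 s

Unsteady balance on liquid volume: A dh/dt = −0.0130 √h.
∫ h^(−1/2) dh = −(0.0130/A) ∫ dt, giving 2√h = 2√h₀ − (0.0130/A) t.
Tank is empty when √h = 0: t_empty = 2A√h₀/0.0130.
t_empty = 2·3.74·√5.31/0.0130 = 7.4800·2.3043/0.0130 = 1325.9 s.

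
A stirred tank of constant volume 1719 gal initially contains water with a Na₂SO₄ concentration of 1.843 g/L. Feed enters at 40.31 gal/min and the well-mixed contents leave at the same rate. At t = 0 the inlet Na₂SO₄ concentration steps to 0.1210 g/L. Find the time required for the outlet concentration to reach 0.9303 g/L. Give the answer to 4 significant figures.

32.20 min

Accumulation = in − out for the solute gives V dC/dt = Q(C_in − C), so τ = V/Q = 42.6445 min.
C(t) = C_in + (C₀ − C_in) e^(−t/τ). Set C = 0.9303 and solve for t:
e^(−t/τ) = (C − C_in)/(C₀ − C_in) = (0.9303 − 0.1210)/(1.843 − 0.1210) = 0.469977
t = −τ ln(…) = 42.6445 × 0.755072 = 32.1997 min.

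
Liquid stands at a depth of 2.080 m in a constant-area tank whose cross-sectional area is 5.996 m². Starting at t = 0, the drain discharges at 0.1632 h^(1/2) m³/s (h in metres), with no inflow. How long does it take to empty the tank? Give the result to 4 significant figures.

106.0 s

Unsteady balance on liquid volume: A dh/dt = −0.1632 √h.
∫ h^(−1/2) dh = −(0.1632/A) ∫ dt, giving 2√h = 2√h₀ − (0.1632/A) t.
Tank is empty when √h = 0: t_empty = 2A√h₀/0.1632.
t_empty = 2·5.996·√2.080/0.1632 = 11.9920·1.44222/0.1632 = 105.975 s.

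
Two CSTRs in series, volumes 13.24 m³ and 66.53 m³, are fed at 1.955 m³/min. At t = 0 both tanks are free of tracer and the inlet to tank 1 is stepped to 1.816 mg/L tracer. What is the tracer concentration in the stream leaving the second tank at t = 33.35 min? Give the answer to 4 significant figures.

Species balance on tank i: dCᵢ/dt = (Cᵢ₋₁ − Cᵢ)/τᵢ with τᵢ = Vᵢ/Q.
τ₁ = 13.24/1.955 = 6.77238 min; τ₂ = 66.53/1.955 = 34.0307 min.
Solving the cascade with C₁(0)=C₂(0)=0 gives C₂(t) = C_in[1 − (τ₁ e^(−t/τ₁) − τ₂ e^(−t/τ₂))/(τ₁ − τ₂)].
At t = 33.35: e^(−t/τ₁) = 0.00726698, e^(−t/τ₂) = 0.375312.
C₂ = 1.816·[1 − (6.77238·0.00726698 − 34.0307·0.375312)/(-27.2583)] = 1.816·0.533247 = 0.968376 mg/L.

0.9684 mg/L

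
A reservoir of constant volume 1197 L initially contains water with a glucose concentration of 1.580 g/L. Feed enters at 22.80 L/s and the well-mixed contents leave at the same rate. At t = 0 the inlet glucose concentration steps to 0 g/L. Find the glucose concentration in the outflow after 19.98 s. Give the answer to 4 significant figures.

Accumulation = in − out for the solute gives V dC/dt = Q(C_in − C).
Rewrite as dC/dt + C/τ = C_in/τ, τ = V/Q = 52.5000 s.
C approaches C_in exponentially: C(t) = C_in + (C₀ − C_in) e^(−t/τ).
C(19.98) = 0 + (1.580 − 0)·e^(−19.98/52.5000) = 0 + (1.58000)·0.683471 = 1.07988 g/L.

1.080 g/L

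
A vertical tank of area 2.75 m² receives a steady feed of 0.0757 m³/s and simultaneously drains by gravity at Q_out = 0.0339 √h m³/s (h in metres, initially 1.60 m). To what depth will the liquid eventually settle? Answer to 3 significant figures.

4.99 m

Level balance: A dh/dt = 0.0757 − 0.0339 √h. Setting dh/dt = 0:
Q_in = 0.0339 √h_ss ⇒ √h_ss = 0.0757/0.0339 = 2.2330.
h_ss = 2.2330² = 4.9865 m. (Since h₀ = 1.60 m < h_ss, the level will rise toward this value.)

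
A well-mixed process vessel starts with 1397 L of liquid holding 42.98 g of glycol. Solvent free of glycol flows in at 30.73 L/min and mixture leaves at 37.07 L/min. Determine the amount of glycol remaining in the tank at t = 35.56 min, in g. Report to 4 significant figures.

15.36 g

Total volume: dV/dt = Q_in − Q_out = -6.34000 L/min, so V(t) = 1397 − 6.34000 t and V(35.56) = 1171.55 L.
No glycol enters, so dm/dt = −Q_out · (m/V).
Separate: dm/m = −Q_out dt/V(t) ⇒ ln(m/m₀) = −(Q_out/(Q_in−Q_out)) ln(V/V₀).
m = m₀ (V₀/V)^(Q_out/(Q_in−Q_out)) = 42.98 × (1397/1171.55)^(-5.84700) = 15.3584 g.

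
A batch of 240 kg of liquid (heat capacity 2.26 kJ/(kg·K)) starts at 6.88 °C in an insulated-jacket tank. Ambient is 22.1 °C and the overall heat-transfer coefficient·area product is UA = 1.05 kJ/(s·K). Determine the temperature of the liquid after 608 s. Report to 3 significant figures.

Energy balance: M c_p dT/dt = −UA(T − T_amb).
dT/dt = (T_ss − T)/τ with T_ss = T_amb = 22.100 °C, τ = M c_p/UA = 240·2.26/1.05 = 516.57 s.
This is linear first-order; T(t) = T_ss + (T₀ − T_ss) e^(−t/τ).
T(608) = 22.100 + (-15.220)·0.30820 = 17.409 °C.

17.4 °C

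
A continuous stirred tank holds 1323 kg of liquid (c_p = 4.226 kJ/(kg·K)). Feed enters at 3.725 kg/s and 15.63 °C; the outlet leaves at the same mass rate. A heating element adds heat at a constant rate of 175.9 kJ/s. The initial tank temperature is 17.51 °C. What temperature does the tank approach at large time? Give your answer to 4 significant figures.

26.80 °C

M c_p dT/dt = ṁ c_p (T_in − T) + Q̇.
At steady state dT/dt = 0 ⇒ T_ss = T_in + Q̇/(ṁ c_p) = 15.63 + 175.9/(3.725·4.226) = 26.8040 °C.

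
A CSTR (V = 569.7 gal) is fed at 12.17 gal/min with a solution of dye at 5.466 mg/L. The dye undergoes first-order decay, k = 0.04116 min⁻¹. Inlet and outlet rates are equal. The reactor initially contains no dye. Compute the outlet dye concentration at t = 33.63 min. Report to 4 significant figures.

Accumulation = in − out − consumed: V dC/dt = Q C_in − Q C − k V C.
This is linear with rate a = Q/V + k = 0.0625221 min⁻¹.
C_ss = Q C_in/(Q + kV) = 1.86758 mg/L; C(t) = C_ss + (C₀ − C_ss) e^(−a t).
C(33.63) = 1.86758 + (-1.86758)·e^(−0.0625221·33.63) = 1.86758 + (-1.86758)·0.122136 = 1.63949 mg/L.

1.639 mg/L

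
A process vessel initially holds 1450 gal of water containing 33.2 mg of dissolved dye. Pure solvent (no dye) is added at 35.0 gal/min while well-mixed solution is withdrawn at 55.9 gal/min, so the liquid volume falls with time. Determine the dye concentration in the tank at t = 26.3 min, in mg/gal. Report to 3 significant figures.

Let m(t) be the amount of dye. Volume: V(t) = V₀ + (Q_in − Q_out) t = 1450 − 20.900 t; V(26.3) = 900.33 gal.
Solute balance: dm/dt = 0 − Q_out C = −Q_out m/V(t).
dm/m = −Q_out dt/(V₀ − 20.900 t); integrating gives ln(m/m₀) = −(Q_out/(Q_in−Q_out)) ln(V/V₀).
m = m₀ (V₀/V)^(Q_out/(Q_in−Q_out)) = 33.2 × (1450/900.33)^(-2.6746) = 9.2806 mg.
C = m/V = 9.2806/900.33 = 0.010308 mg/gal.

0.0103 mg/gal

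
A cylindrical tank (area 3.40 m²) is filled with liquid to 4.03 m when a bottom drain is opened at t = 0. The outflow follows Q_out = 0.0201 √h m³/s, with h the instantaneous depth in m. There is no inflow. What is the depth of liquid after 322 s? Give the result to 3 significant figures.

Mass balance (ρ constant): A dh/dt = −0.0201 √h.
∫ h^(−1/2) dh = −(0.0201/A) ∫ dt, giving 2√h = 2√h₀ − (0.0201/A) t.
√h = √4.03 − 0.0201·322/(2·3.40) = 2.0075 − 0.95179 = 1.0557.
h = 1.0557² = 1.1145 m.

1.11 m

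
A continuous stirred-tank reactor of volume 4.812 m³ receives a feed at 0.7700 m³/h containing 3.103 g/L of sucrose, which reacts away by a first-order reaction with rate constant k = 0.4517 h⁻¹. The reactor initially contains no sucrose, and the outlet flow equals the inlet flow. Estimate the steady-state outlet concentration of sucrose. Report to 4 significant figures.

Accumulation = in − out − consumed: V dC/dt = Q C_in − Q C − k V C.
At steady state: 0 = Q C_in − (Q + kV) C_ss, so C_ss = Q C_in/(Q + kV).
C_ss = 0.7700·3.103/(0.7700 + 0.4517·4.812) = 2.38931/2.94358 = 0.811702 g/L.

0.8117 g/L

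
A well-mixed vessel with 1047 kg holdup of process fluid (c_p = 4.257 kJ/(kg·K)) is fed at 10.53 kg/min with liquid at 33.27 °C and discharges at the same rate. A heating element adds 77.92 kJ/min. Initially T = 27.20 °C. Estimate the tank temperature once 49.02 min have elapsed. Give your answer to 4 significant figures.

30.24 °C

M c_p dT/dt = ṁ c_p (T_in − T) + Q̇.
τ = M/ṁ = 99.4302 min; T_ss = T_in + Q̇/(ṁ c_p) = 33.27 + 77.92/(10.53·4.257) = 35.0083 °C.
Solution: T(t) = T_ss + (T₀ − T_ss) e^(−t/τ).
T(49.02) = 35.0083 + (-7.80827)·e^(−49.02/99.4302) = 35.0083 + (-7.80827)·0.610786 = 30.2391 °C.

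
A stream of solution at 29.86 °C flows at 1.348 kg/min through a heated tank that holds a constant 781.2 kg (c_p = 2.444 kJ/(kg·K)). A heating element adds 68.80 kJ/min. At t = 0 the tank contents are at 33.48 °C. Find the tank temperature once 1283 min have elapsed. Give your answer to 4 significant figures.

48.86 °C

First-law balance (no shaft work): M c_p dT/dt = ṁ c_p (T_in − T) + 68.80.
Rearrange: dT/dt = (T_ss − T)/τ with τ = M/ṁ = 579.525 min and T_ss = T_in + Q̇/(ṁ c_p) = 50.7432 °C.
Integrating: T(t) = T_ss + (T₀ − T_ss) e^(−t/τ).
T(1283) = 50.7432 + (-17.2632)·e^(−1283/579.525) = 50.7432 + (-17.2632)·0.109276 = 48.8568 °C.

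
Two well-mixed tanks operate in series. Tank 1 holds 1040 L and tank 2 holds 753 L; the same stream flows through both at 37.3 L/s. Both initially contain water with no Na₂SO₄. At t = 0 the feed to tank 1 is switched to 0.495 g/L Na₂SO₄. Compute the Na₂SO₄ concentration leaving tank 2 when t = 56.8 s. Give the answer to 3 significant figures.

Species balance on tank i: dCᵢ/dt = (Cᵢ₋₁ − Cᵢ)/τᵢ with τᵢ = Vᵢ/Q.
τ₁ = 1040/37.3 = 27.882 s; τ₂ = 753/37.3 = 20.188 s.
Solving the cascade with C₁(0)=C₂(0)=0 gives C₂(t) = C_in[1 − (τ₁ e^(−t/τ₁) − τ₂ e^(−t/τ₂))/(τ₁ − τ₂)].
At t = 56.8: e^(−t/τ₁) = 0.13040, e^(−t/τ₂) = 0.059989.
C₂ = 0.495·[1 − (27.882·0.13040 − 20.188·0.059989)/(7.6944)] = 0.495·0.68486 = 0.33901 g/L.

0.339 g/L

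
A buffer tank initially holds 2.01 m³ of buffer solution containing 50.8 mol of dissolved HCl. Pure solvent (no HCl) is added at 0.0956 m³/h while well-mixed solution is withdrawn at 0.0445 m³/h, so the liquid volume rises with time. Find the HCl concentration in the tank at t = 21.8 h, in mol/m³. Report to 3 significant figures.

Total volume: dV/dt = Q_in − Q_out = 0.051100 m³/h, so V(t) = 2.01 + 0.051100 t and V(21.8) = 3.1240 m³.
Solute balance: dm/dt = 0 − Q_out C = −Q_out m/V(t).
dm/m = −Q_out dt/(V₀ + 0.051100 t); integrating gives ln(m/m₀) = −(Q_out/(Q_in−Q_out)) ln(V/V₀).
m = m₀ (V₀/V)^(Q_out/(Q_in−Q_out)) = 50.8 × (2.01/3.1240)^(0.87084) = 34.601 mol.
C = m/V = 34.601/3.1240 = 11.076 mol/m³.

11.1 mol/m³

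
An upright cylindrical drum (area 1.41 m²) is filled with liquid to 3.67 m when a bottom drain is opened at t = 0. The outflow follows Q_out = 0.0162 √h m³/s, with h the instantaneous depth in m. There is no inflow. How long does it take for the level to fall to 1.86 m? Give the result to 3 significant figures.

96.1 s

Unsteady balance on liquid volume: A dh/dt = −0.0162 √h.
∫ h^(−1/2) dh = −(0.0162/A) ∫ dt, giving 2√h = 2√h₀ − (0.0162/A) t.
t = 2A(√h₀ − √h)/0.0162 = 2·1.41·(√3.67 − √1.86)/0.0162
  = 2.8200 × (1.9157 − 1.3638) / 0.0162 = 96.073 s.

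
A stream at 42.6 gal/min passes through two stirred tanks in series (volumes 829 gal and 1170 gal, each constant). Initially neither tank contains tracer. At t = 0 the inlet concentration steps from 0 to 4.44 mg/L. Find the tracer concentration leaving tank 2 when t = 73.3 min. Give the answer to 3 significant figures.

Species balance on tank i: dCᵢ/dt = (Cᵢ₋₁ − Cᵢ)/τᵢ with τᵢ = Vᵢ/Q.
τ₁ = 829/42.6 = 19.460 min; τ₂ = 1170/42.6 = 27.465 min.
Solving the cascade with C₁(0)=C₂(0)=0 gives C₂(t) = C_in[1 − (τ₁ e^(−t/τ₁) − τ₂ e^(−t/τ₂))/(τ₁ − τ₂)].
At t = 73.3: e^(−t/τ₁) = 0.023129, e^(−t/τ₂) = 0.069330.
C₂ = 4.44·[1 − (19.460·0.023129 − 27.465·0.069330)/(-8.0047)] = 4.44·0.81835 = 3.6335 mg/L.

3.63 mg/L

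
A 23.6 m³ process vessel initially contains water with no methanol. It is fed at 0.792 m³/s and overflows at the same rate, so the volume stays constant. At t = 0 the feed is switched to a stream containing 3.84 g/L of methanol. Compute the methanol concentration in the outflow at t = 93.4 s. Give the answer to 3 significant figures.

3.67 g/L

Mass balance on the solute (V constant): V dC/dt = Q(C_in − C).
Rewrite as dC/dt + C/τ = C_in/τ, τ = V/Q = 29.798 s.
This is linear first-order; C(t) = C_in + (C₀ − C_in) e^(−t/τ).
C(93.4) = 3.84 + (0 − 3.84)·e^(−93.4/29.798) = 3.84 + (-3.8400)·0.043524 = 3.6729 g/L.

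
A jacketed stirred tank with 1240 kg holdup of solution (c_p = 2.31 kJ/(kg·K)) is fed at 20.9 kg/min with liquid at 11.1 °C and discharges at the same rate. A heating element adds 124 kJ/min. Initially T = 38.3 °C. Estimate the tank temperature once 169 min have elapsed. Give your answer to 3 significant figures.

15.1 °C

M c_p dT/dt = ṁ c_p (T_in − T) + Q̇.
Rearrange: dT/dt = (T_ss − T)/τ with τ = M/ṁ = 59.330 min and T_ss = T_in + Q̇/(ṁ c_p) = 13.668 °C.
Integrating: T(t) = T_ss + (T₀ − T_ss) e^(−t/τ).
T(169) = 13.668 + (24.632)·e^(−169/59.330) = 13.668 + (24.632)·0.057933 = 15.095 °C.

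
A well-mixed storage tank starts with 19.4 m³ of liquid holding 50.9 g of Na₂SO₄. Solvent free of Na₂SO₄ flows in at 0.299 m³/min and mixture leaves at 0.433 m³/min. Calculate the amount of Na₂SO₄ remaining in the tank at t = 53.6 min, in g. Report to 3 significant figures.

Total volume: dV/dt = Q_in − Q_out = -0.13400 m³/min, so V(t) = 19.4 − 0.13400 t and V(53.6) = 12.218 m³.
Solute balance: dm/dt = 0 − Q_out C = −Q_out m/V(t).
dm/m = −Q_out dt/(V₀ − 0.13400 t); integrating gives ln(m/m₀) = −(Q_out/(Q_in−Q_out)) ln(V/V₀).
m = m₀ (V₀/V)^(Q_out/(Q_in−Q_out)) = 50.9 × (19.4/12.218)^(-3.2313) = 11.424 g.

11.4 g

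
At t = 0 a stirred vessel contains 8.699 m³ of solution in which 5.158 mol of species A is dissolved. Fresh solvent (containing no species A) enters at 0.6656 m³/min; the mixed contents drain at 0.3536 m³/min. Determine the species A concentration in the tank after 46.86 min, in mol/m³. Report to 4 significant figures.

Total volume: dV/dt = Q_in − Q_out = 0.312000 m³/min, so V(t) = 8.699 + 0.312000 t and V(46.86) = 23.3193 m³.
Species balance (pure solvent in): dm/dt = −Q_out · m/V(t).
dm/m = −Q_out dt/(V₀ + 0.312000 t); integrating gives ln(m/m₀) = −(Q_out/(Q_in−Q_out)) ln(V/V₀).
m = m₀ (V₀/V)^(Q_out/(Q_in−Q_out)) = 5.158 × (8.699/23.3193)^(1.13333) = 1.68708 mol.
C = m/V = 1.68708/23.3193 = 0.0723468 mol/m³.

0.07235 mol/m³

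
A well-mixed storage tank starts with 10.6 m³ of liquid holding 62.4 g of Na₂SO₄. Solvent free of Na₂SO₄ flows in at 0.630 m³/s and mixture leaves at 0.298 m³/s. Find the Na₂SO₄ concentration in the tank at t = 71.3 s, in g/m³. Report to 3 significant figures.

0.635 g/m³

Total volume: dV/dt = Q_in − Q_out = 0.33200 m³/s, so V(t) = 10.6 + 0.33200 t and V(71.3) = 34.272 m³.
Species balance (pure solvent in): dm/dt = −Q_out · m/V(t).
Separate: dm/m = −Q_out dt/V(t) ⇒ ln(m/m₀) = −(Q_out/(Q_in−Q_out)) ln(V/V₀).
m = m₀ (V₀/V)^(Q_out/(Q_in−Q_out)) = 62.4 × (10.6/34.272)^(0.89759) = 21.764 g.
C = m/V = 21.764/34.272 = 0.63506 g/m³.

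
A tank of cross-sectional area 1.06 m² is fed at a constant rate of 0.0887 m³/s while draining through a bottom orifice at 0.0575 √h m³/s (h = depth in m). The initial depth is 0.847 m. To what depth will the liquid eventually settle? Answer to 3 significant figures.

2.38 m

Level balance: A dh/dt = 0.0887 − 0.0575 √h. Setting dh/dt = 0:
Q_in = 0.0575 √h_ss ⇒ √h_ss = 0.0887/0.0575 = 1.5426.
h_ss = 1.5426² = 2.3796 m. (Since h₀ = 0.847 m < h_ss, the level will rise toward this value.)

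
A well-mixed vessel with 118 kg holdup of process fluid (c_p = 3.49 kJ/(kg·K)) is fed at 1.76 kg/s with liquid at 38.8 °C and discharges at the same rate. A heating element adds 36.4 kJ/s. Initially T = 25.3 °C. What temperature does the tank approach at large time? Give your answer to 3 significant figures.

44.7 °C

First-law balance (no shaft work): M c_p dT/dt = ṁ c_p (T_in − T) + 36.4.
At steady state dT/dt = 0 ⇒ T_ss = T_in + Q̇/(ṁ c_p) = 38.8 + 36.4/(1.76·3.49) = 44.726 °C.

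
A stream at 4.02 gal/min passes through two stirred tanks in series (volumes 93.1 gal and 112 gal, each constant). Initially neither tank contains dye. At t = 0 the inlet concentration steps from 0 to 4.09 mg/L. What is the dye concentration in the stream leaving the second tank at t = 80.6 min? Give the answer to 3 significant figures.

3.37 mg/L

Time constants: τᵢ = Vᵢ/Q for each well-mixed tank.
τ₁ = 93.1/4.02 = 23.159 min; τ₂ = 112/4.02 = 27.861 min.
Solving the cascade with C₁(0)=C₂(0)=0 gives C₂(t) = C_in[1 − (τ₁ e^(−t/τ₁) − τ₂ e^(−t/τ₂))/(τ₁ − τ₂)].
At t = 80.6: e^(−t/τ₁) = 0.030799, e^(−t/τ₂) = 0.055412.
C₂ = 4.09·[1 − (23.159·0.030799 − 27.861·0.055412)/(-4.7015)] = 4.09·0.82335 = 3.3675 mg/L.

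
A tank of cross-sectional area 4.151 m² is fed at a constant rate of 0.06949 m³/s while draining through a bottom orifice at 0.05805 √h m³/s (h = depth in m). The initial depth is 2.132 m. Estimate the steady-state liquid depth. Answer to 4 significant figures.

Unsteady balance on liquid volume: A dh/dt = Q_in − 0.05805 √h. At steady state dh/dt = 0:
Q_in = 0.05805 √h_ss ⇒ √h_ss = 0.06949/0.05805 = 1.19707.
h_ss = 1.19707² = 1.43298 m. (Since h₀ = 2.132 m > h_ss, the level will fall toward this value.)

1.433 m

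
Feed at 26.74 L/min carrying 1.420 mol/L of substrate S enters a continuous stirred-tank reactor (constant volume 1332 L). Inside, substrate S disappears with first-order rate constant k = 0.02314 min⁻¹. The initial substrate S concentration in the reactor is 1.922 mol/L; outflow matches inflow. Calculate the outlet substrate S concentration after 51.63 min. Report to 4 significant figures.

0.7952 mol/L

Species balance: V dC/dt = Q C_in − Q C − k V C.
This is linear with rate a = Q/V + k = 0.0432151 min⁻¹.
C_ss = Q C_in/(Q + kV) = 0.659645 mol/L; C(t) = C_ss + (C₀ − C_ss) e^(−a t).
C(51.63) = 0.659645 + (1.26236)·e^(−0.0432151·51.63) = 0.659645 + (1.26236)·0.107400 = 0.795222 mol/L.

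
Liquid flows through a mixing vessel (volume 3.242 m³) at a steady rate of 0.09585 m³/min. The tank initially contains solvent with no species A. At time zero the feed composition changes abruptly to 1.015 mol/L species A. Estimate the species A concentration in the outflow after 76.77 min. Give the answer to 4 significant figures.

Mass balance on the solute (V constant): V dC/dt = Q(C_in − C).
Rewrite as dC/dt + C/τ = C_in/τ, τ = V/Q = 33.8237 min.
This is linear first-order; C(t) = C_in + (C₀ − C_in) e^(−t/τ).
C(76.77) = 1.015 + (0 − 1.015)·e^(−76.77/33.8237) = 1.015 + (-1.01500)·0.103342 = 0.910108 mol/L.

0.9101 mol/L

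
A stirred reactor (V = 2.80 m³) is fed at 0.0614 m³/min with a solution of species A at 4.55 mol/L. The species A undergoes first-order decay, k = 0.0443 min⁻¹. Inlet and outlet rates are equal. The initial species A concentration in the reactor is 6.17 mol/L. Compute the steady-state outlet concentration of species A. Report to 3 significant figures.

1.51 mol/L

V dC/dt = Q(C_in − C) − k V C.
Steady state (dC/dt = 0): C_ss = Q C_in/(Q + kV) = C_in/(1 + kV/Q).
C_ss = 0.0614·4.55/(0.0614 + 0.0443·2.80) = 0.27937/0.18544 = 1.5065 mol/L.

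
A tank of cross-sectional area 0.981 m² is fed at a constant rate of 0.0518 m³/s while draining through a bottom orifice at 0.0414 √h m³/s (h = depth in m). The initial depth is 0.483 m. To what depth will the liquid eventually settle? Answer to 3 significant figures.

1.57 m

A dh/dt = Q_in − 0.0414 √h. Steady state requires inflow = outflow:
Q_in = 0.0414 √h_ss ⇒ √h_ss = 0.0518/0.0414 = 1.2512.
h_ss = 1.2512² = 1.5655 m. (Since h₀ = 0.483 m < h_ss, the level will rise toward this value.)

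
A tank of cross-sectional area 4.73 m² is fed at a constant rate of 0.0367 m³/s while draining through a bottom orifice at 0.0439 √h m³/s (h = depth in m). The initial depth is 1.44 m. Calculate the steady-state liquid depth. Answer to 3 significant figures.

0.699 m

Level balance: A dh/dt = 0.0367 − 0.0439 √h. Setting dh/dt = 0:
Q_in = 0.0439 √h_ss ⇒ √h_ss = 0.0367/0.0439 = 0.83599.
h_ss = 0.83599² = 0.69888 m. (Since h₀ = 1.44 m > h_ss, the level will fall toward this value.)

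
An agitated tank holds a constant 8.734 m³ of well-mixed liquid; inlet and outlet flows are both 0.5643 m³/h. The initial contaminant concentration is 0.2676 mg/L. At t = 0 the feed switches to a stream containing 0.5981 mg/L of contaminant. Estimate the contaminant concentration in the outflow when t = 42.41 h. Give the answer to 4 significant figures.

Transient balance on the dissolved component: V dC/dt = Q(C_in − C).
So dC/dt = (C_in − C)/τ with τ = V/Q = 8.734/0.5643 = 15.4776 h.
This is linear first-order; C(t) = C_in + (C₀ − C_in) e^(−t/τ).
C(42.41) = 0.5981 + (0.2676 − 0.5981)·e^(−42.41/15.4776) = 0.5981 + (-0.330500)·0.0645644 = 0.576761 mg/L.

0.5768 mg/L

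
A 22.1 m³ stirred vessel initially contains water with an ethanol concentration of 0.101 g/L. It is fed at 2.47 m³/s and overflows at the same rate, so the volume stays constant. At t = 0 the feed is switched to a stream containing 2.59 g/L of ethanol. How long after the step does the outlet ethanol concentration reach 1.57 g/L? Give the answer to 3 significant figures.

Species balance: V dC/dt = Q(C_in − C) ⇒ τ = V/Q = 8.9474 s.
C(t) = C_in + (C₀ − C_in) e^(−t/τ). Set C = 1.57 and solve for t:
e^(−t/τ) = (C − C_in)/(C₀ − C_in) = (1.57 − 2.59)/(0.101 − 2.59) = 0.40980
t = −τ ln(…) = 8.9474 × 0.89208 = 7.9818 s.

7.98 s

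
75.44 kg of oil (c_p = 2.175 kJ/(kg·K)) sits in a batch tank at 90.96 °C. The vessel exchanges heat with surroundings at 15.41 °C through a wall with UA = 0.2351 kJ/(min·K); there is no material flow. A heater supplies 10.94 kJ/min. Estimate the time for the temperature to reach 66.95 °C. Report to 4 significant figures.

Lumped-capacitance energy balance: M c_p dT/dt = UA(T_amb − T) + Q̇.
τ = M c_p/UA = 697.924 min; T_ss = T_amb + Q̇/UA = 15.41 + 10.94/0.2351 = 61.9434 °C.
T(t) = T_ss + (T₀ − T_ss)e^(−t/τ); set T = 66.95:
t = −τ ln[(T − T_ss)/(T₀ − T_ss)] = −697.924 · ln(0.172543) = 1226.33 min.

1226 min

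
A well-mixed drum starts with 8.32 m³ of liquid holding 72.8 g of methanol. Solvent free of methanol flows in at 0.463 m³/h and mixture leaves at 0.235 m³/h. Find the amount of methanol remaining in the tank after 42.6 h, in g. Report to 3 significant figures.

32.8 g

Total volume: dV/dt = Q_in − Q_out = 0.22800 m³/h, so V(t) = 8.32 + 0.22800 t and V(42.6) = 18.033 m³.
Solute balance: dm/dt = 0 − Q_out C = −Q_out m/V(t).
dm/m = −Q_out dt/(V₀ + 0.22800 t); integrating gives ln(m/m₀) = −(Q_out/(Q_in−Q_out)) ln(V/V₀).
m = m₀ (V₀/V)^(Q_out/(Q_in−Q_out)) = 72.8 × (8.32/18.033)^(1.0307) = 32.800 g.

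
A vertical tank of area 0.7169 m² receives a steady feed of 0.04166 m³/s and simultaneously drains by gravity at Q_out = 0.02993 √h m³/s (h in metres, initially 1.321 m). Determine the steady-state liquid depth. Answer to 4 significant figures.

1.937 m

Level balance: A dh/dt = 0.04166 − 0.02993 √h. Setting dh/dt = 0:
Q_in = 0.02993 √h_ss ⇒ √h_ss = 0.04166/0.02993 = 1.39191.
h_ss = 1.39191² = 1.93743 m. (Since h₀ = 1.321 m < h_ss, the level will rise toward this value.)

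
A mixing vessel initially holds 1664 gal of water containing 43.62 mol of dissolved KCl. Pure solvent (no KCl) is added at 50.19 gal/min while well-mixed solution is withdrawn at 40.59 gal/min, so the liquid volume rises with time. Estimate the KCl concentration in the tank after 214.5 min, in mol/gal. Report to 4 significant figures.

Total volume: dV/dt = Q_in − Q_out = 9.60000 gal/min, so V(t) = 1664 + 9.60000 t and V(214.5) = 3723.20 gal.
Species balance (pure solvent in): dm/dt = −Q_out · m/V(t).
dm/m = −Q_out dt/(V₀ + 9.60000 t); integrating gives ln(m/m₀) = −(Q_out/(Q_in−Q_out)) ln(V/V₀).
m = m₀ (V₀/V)^(Q_out/(Q_in−Q_out)) = 43.62 × (1664/3723.20)^(4.22813) = 1.44825 mol.
C = m/V = 1.44825/3723.20 = 0.000388980 mol/gal.

0.0003890 mol/gal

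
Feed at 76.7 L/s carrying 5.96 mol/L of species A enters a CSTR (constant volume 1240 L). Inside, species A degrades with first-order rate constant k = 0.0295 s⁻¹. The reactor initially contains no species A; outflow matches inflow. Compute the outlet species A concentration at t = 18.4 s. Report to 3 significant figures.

Species balance: V dC/dt = Q C_in − Q C − k V C.
dC/dt = (Q/V) C_in − (Q/V + k) C; effective rate a = Q/V + k = 0.061855 + 0.0295 = 0.091355 s⁻¹.
C_ss = Q C_in/(Q + kV) = 4.0354 mol/L; C(t) = C_ss + (C₀ − C_ss) e^(−a t).
C(18.4) = 4.0354 + (-4.0354)·e^(−0.091355·18.4) = 4.0354 + (-4.0354)·0.18620 = 3.2840 mol/L.

3.28 mol/L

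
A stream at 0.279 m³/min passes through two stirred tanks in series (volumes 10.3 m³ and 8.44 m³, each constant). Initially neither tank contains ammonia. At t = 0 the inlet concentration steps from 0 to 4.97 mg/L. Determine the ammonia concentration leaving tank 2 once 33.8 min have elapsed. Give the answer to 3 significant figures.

1.33 mg/L

Each tank obeys Vᵢ dCᵢ/dt = Q(Cᵢ₋₁ − Cᵢ), so τᵢ = Vᵢ/Q.
τ₁ = 10.3/0.279 = 36.918 min; τ₂ = 8.44/0.279 = 30.251 min.
Tank 1: C₁ = C_in(1 − e^(−t/τ₁)). Tank 2 (τ₁ ≠ τ₂): C₂ = C_in[1 − (τ₁ e^(−t/τ₁) − τ₂ e^(−t/τ₂))/(τ₁ − τ₂)].
At t = 33.8: e^(−t/τ₁) = 0.40030, e^(−t/τ₂) = 0.32715.
C₂ = 4.97·[1 − (36.918·0.40030 − 30.251·0.32715)/(6.6667)] = 4.97·0.26782 = 1.3311 mg/L.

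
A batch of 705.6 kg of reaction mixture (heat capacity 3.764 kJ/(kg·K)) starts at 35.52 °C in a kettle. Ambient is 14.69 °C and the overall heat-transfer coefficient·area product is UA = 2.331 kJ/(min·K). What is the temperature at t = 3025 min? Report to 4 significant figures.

16.15 °C

Heat balance on the well-mixed liquid: M c_p dT/dt = −UA(T − T_amb).
dT/dt = (T_ss − T)/τ with T_ss = T_amb = 14.6900 °C, τ = M c_p/UA = 705.6·3.764/2.331 = 1139.37 min.
Solution: T(t) = T_ss + (T₀ − T_ss) e^(−t/τ).
T(3025) = 14.6900 + (20.8300)·0.0703010 = 16.1544 °C.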